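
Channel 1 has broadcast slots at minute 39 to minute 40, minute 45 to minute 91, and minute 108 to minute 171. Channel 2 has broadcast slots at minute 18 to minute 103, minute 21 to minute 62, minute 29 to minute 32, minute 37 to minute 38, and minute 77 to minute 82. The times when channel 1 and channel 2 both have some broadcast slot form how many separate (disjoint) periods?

2

Merge the second list: minute 18 to minute 103.
A ∩ B = minute 39 to minute 40, minute 45 to minute 91.
That is 2 disjoint pieces.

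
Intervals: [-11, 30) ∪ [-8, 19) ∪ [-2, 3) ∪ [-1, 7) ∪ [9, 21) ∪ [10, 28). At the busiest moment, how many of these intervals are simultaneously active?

4

At -1, 4 of the intervals are simultaneously active.
No point has more.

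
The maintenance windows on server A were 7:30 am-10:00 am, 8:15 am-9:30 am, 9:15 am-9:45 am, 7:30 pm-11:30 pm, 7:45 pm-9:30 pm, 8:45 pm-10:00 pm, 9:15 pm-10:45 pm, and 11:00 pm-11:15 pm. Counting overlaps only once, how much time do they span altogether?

Merged: 7:30 am–10:00 am, 7:30 pm–11:30 pm.
Lengths: 2 h 30 min + 4 h = 6 h 30 min.

6 h 30 min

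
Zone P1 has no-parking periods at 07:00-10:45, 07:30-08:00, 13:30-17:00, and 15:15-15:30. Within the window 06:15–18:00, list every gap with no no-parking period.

06:15–07:00, 10:45–13:30, 17:00–18:00

Covered (merged): 07:00–10:45, 13:30–17:00.
Complement within 06:15–18:00: 06:15–07:00, 10:45–13:30, 17:00–18:00.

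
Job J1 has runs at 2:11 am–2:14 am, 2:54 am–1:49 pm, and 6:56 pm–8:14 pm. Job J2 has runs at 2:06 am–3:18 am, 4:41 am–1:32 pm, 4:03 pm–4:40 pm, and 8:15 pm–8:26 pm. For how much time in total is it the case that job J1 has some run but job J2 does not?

2 h 58 min

A \ B = 3:18 am–4:41 am, 1:32 pm–1:49 pm, 6:56 pm–8:14 pm.
Total: 1 h 23 min + 17 min + 1 h 18 min = 2 h 58 min.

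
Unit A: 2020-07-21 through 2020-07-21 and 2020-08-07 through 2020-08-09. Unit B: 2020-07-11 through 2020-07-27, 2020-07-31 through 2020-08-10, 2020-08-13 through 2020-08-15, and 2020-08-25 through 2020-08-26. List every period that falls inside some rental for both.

2020-07-21 through 2020-07-21 ∩ B → 2020-07-21 through 2020-07-21.
2020-08-07 through 2020-08-09 ∩ B → 2020-08-07 through 2020-08-09.

2020-07-21 through 2020-07-21, 2020-08-07 through 2020-08-09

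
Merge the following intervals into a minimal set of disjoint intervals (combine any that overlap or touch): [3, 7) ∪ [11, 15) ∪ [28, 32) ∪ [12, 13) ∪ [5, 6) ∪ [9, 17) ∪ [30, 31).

Sort by start: [3, 7), [5, 6), [9, 17), [11, 15), [12, 13), [28, 32), [30, 31).
[5, 6) overlaps/touches [3, 7) → extend to [3, 7).
[9, 17) is disjoint → start new block.
[11, 15) overlaps/touches [9, 17) → extend to [9, 17).
[12, 13) overlaps/touches [9, 17) → extend to [9, 17).
[28, 32) is disjoint → start new block.
[30, 31) overlaps/touches [28, 32) → extend to [28, 32).

[3, 7) ∪ [9, 17) ∪ [28, 32)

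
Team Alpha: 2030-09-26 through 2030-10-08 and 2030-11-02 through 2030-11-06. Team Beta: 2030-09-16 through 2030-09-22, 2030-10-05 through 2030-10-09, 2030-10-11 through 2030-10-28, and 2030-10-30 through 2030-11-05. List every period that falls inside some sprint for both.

2030-10-05 through 2030-10-08, 2030-11-02 through 2030-11-05

2030-09-26 through 2030-10-08 meets the second set on 2030-10-05 through 2030-10-08.
2030-11-02 through 2030-11-06 meets the second set on 2030-11-02 through 2030-11-05.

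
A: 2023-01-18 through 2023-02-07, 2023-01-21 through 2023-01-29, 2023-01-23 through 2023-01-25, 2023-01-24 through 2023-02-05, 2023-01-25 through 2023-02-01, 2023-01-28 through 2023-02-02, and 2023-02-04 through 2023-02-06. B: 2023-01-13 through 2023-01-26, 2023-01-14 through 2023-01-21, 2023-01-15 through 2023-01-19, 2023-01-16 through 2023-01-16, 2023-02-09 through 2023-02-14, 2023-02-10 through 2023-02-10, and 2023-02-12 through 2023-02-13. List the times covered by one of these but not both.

2023-01-13 through 2023-01-17, 2023-01-27 through 2023-02-07, 2023-02-09 through 2023-02-14

A, merged: 2023-01-18 through 2023-02-07.
B, merged: 2023-01-13 through 2023-01-26, 2023-02-09 through 2023-02-14.
A but not B: 2023-01-27 through 2023-02-07.
B but not A: 2023-01-13 through 2023-01-17, 2023-02-09 through 2023-02-14.
Combining gives A △ B.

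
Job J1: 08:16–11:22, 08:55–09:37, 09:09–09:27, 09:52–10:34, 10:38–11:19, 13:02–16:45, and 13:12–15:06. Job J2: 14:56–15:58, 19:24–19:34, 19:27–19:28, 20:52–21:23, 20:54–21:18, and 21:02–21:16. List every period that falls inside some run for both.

14:56-15:58

A, merged: 08:16-11:22, 13:02-16:45.
B, merged: 14:56-15:58, 19:24-19:34, 20:52-21:23.
08:16-11:22: no overlap with the second set.
13:02-16:45 meets the second set on 14:56-15:58.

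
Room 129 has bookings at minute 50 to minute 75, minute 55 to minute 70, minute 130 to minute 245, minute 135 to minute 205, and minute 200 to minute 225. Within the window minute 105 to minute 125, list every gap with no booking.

Covered (merged): minute 50 to minute 75, minute 130 to minute 245.
Gaps within minute 105 to minute 125: minute 105 to minute 125.

minute 105 to minute 125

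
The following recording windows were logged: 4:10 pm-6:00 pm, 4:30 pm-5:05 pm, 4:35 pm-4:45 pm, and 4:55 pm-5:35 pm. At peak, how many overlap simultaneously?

At 4:35 pm, 3 of the intervals are simultaneously active.
No point has more.

3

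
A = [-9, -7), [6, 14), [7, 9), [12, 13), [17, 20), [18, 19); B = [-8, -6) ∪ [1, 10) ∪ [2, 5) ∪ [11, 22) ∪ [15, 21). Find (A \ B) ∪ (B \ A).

[-9, -8) ∪ [-7, -6) ∪ [1, 6) ∪ [10, 11) ∪ [14, 17) ∪ [20, 22)

First set merges to [-9, -7), [6, 14), [17, 20).
Second set merges to [-8, -6), [1, 10), [11, 22).
A \ B = [-9, -8), [10, 11).
B \ A = [-7, -6), [1, 6), [14, 17), [20, 22).
Union of the two gives the symmetric difference.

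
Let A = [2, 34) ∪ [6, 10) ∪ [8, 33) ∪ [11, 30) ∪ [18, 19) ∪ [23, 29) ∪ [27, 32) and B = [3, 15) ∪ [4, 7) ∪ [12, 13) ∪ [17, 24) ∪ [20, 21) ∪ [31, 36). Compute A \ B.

[2, 3) ∪ [15, 17) ∪ [24, 31)

First set merges to [2, 34).
Second set merges to [3, 15), [17, 24), [31, 36).
[2, 34) \ B = [2, 3), [15, 17), [24, 31).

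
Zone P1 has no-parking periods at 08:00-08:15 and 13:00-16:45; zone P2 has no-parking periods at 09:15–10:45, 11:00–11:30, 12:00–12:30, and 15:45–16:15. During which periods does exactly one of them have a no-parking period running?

A \ B = 08:00–08:15, 13:00–15:45, 16:15–16:45.
B \ A = 09:15–10:45, 11:00–11:30, 12:00–12:30.
Union of the two gives the symmetric difference.

08:00–08:15, 09:15–10:45, 11:00–11:30, 12:00–12:30, 13:00–15:45, 16:15–16:45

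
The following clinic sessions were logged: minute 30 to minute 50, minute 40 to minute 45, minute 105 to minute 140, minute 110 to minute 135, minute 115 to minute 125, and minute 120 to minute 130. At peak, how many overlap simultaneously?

At minute 120, 4 of the intervals are simultaneously active.
No point has more.

4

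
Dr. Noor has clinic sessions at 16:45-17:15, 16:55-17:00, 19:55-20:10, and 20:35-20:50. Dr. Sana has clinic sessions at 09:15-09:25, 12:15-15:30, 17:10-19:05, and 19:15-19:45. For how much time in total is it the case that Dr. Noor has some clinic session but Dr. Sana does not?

55 min

First set merges to 16:45–17:15, 19:55–20:10, 20:35–20:50.
A \ B = 16:45–17:10, 19:55–20:10, 20:35–20:50.
Total: 25 min + 15 min + 15 min = 55 min.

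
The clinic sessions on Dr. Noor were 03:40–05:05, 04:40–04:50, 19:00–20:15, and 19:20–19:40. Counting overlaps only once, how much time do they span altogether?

2 h 40 min

Merged: 03:40–05:05, 19:00–20:15.
Lengths: 1 h 25 min + 1 h 15 min = 2 h 40 min.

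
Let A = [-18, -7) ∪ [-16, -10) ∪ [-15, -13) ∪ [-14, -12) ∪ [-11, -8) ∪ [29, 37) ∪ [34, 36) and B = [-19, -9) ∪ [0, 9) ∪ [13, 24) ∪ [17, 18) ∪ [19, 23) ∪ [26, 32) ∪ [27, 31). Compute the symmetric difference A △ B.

[-19, -18) ∪ [-9, -7) ∪ [0, 9) ∪ [13, 24) ∪ [26, 29) ∪ [32, 37)

Merge the first list: [-18, -7), [29, 37).
Merge the second list: [-19, -9), [0, 9), [13, 24), [26, 32).
Only in the first: [-9, -7), [32, 37).
Only in the second: [-19, -18), [0, 9), [13, 24), [26, 29).
Together these are the periods covered by exactly one.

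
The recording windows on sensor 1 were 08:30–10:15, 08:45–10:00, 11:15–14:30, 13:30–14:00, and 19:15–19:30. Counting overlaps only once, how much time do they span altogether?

5 h 15 min

Merged: 08:30–10:15, 11:15–14:30, 19:15–19:30.
Lengths: 1 h 45 min + 3 h 15 min + 15 min = 5 h 15 min.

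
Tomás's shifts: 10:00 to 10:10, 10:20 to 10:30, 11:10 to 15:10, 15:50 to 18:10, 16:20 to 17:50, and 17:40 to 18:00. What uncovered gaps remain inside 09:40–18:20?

09:40–10:00, 10:10–10:20, 10:30–11:10, 15:10–15:50, 18:10–18:20

Covered (merged): 10:00–10:10, 10:20–10:30, 11:10–15:10, 15:50–18:10.
Complement within 09:40–18:20: 09:40–10:00, 10:10–10:20, 10:30–11:10, 15:10–15:50, 18:10–18:20.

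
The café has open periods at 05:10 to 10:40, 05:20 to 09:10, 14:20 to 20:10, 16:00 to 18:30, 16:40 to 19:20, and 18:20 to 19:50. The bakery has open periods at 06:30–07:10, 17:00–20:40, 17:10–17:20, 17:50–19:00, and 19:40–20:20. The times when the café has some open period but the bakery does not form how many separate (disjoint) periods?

Merge the first list: 05:10–10:40, 14:20–20:10.
Merge the second list: 06:30–07:10, 17:00–20:40.
A \ B = 05:10–06:30, 07:10–10:40, 14:20–17:00.
That is 3 disjoint pieces.

3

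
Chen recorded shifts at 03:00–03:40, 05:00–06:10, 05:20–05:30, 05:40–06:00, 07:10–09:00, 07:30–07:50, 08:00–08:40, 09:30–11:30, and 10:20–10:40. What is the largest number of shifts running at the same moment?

At 05:20, 2 of the intervals are simultaneously active.
No point has more.

2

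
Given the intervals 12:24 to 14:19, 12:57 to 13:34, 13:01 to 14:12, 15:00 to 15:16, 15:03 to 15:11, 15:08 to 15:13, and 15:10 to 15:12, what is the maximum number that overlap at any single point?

Sweep endpoints in order; track running count of active intervals.
Peak of 4 reached at 15:10.

4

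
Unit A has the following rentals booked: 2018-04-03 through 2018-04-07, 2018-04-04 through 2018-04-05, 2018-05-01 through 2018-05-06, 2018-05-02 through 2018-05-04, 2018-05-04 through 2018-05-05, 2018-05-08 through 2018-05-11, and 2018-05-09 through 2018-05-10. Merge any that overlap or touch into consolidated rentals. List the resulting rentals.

2018-04-04 through 2018-04-05 overlaps/touches 2018-04-03 through 2018-04-07 → extend to 2018-04-03 through 2018-04-07.
2018-05-01 through 2018-05-06 is disjoint → start new block.
2018-05-02 through 2018-05-04 overlaps/touches 2018-05-01 through 2018-05-06 → extend to 2018-05-01 through 2018-05-06.
2018-05-04 through 2018-05-05 overlaps/touches 2018-05-01 through 2018-05-06 → extend to 2018-05-01 through 2018-05-06.
2018-05-08 through 2018-05-11 is disjoint → start new block.
2018-05-09 through 2018-05-10 overlaps/touches 2018-05-08 through 2018-05-11 → extend to 2018-05-08 through 2018-05-11.

2018-04-03 through 2018-04-07, 2018-05-01 through 2018-05-06, 2018-05-08 through 2018-05-11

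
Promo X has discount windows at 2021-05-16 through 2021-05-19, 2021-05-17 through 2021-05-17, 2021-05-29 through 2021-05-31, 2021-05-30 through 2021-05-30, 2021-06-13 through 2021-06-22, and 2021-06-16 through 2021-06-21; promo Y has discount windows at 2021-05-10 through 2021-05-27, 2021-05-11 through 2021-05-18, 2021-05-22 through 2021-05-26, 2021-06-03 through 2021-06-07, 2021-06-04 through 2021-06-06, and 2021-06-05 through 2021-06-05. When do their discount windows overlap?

2021-05-16 through 2021-05-19

Merge the first list: 2021-05-16 through 2021-05-19, 2021-05-29 through 2021-05-31, 2021-06-13 through 2021-06-22.
Merge the second list: 2021-05-10 through 2021-05-27, 2021-06-03 through 2021-06-07.
2021-05-16 through 2021-05-19 meets the second set on 2021-05-16 through 2021-05-19.
2021-05-29 through 2021-05-31: no overlap with the second set.
2021-06-13 through 2021-06-22: no overlap with the second set.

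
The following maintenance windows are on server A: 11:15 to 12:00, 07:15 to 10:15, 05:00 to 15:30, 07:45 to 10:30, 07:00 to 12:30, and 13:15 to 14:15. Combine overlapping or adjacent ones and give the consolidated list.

Sort by start: 05:00–15:30, 07:00–12:30, 07:15–10:15, 07:45–10:30, 11:15–12:00, 13:15–14:15.
07:00–12:30 overlaps/touches 05:00–15:30 → extend to 05:00–15:30.
07:15–10:15 overlaps/touches 05:00–15:30 → extend to 05:00–15:30.
07:45–10:30 overlaps/touches 05:00–15:30 → extend to 05:00–15:30.
11:15–12:00 overlaps/touches 05:00–15:30 → extend to 05:00–15:30.
13:15–14:15 overlaps/touches 05:00–15:30 → extend to 05:00–15:30.

05:00–15:30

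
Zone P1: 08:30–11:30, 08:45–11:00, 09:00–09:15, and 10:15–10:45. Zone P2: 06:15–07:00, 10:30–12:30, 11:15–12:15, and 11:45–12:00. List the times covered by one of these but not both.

First set merges to 08:30–11:30.
Second set merges to 06:15–07:00, 10:30–12:30.
A \ B = 08:30–10:30.
B \ A = 06:15–07:00, 11:30–12:30.
Union of the two gives the symmetric difference.

06:15–07:00, 08:30–10:30, 11:30–12:30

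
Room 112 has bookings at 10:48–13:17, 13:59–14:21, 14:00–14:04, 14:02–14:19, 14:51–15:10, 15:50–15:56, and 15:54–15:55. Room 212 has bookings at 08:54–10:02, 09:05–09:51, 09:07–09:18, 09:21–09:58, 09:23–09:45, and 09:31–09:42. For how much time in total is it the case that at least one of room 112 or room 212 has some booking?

A, merged: 10:48–13:17, 13:59–14:21, 14:51–15:10, 15:50–15:56.
B, merged: 08:54–10:02.
A ∪ B = 08:54–10:02, 10:48–13:17, 13:59–14:21, 14:51–15:10, 15:50–15:56.
Total: 1 h 8 min + 2 h 29 min + 22 min + 19 min + 6 min = 4 h 24 min.

4 h 24 min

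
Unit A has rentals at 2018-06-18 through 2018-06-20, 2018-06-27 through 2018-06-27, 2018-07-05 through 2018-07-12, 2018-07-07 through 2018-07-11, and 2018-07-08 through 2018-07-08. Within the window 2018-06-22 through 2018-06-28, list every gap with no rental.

After merging, the occupied span is 2018-06-18 through 2018-06-20, 2018-06-27 through 2018-06-27, 2018-07-05 through 2018-07-12.
Uncovered inside 2018-06-22 through 2018-06-28: 2018-06-22 through 2018-06-26, 2018-06-28 through 2018-06-28.

2018-06-22 through 2018-06-26, 2018-06-28 through 2018-06-28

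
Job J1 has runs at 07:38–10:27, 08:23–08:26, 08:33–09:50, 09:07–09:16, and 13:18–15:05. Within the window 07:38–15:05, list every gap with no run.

The merged coverage is 07:38–10:27, 13:18–15:05.
Uncovered inside 07:38–15:05: 10:27–13:18.

10:27–13:18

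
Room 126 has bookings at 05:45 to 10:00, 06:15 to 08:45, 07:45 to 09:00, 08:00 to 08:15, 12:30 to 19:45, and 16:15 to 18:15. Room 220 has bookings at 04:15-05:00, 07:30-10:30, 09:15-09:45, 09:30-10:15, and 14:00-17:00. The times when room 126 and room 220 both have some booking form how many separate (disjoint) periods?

First set merges to 05:45–10:00, 12:30–19:45.
Second set merges to 04:15–05:00, 07:30–10:30, 14:00–17:00.
A ∩ B = 07:30–10:00, 14:00–17:00.
That is 2 disjoint pieces.

2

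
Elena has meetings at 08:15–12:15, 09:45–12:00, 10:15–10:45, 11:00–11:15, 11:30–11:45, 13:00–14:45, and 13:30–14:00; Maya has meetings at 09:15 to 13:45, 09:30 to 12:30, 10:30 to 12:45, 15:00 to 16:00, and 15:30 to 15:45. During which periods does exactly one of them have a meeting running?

08:15-09:15, 12:15-13:00, 13:45-14:45, 15:00-16:00

First set merges to 08:15-12:15, 13:00-14:45.
Second set merges to 09:15-13:45, 15:00-16:00.
Only in the first: 08:15-09:15, 13:45-14:45.
Only in the second: 12:15-13:00, 15:00-16:00.
Together these are the periods covered by exactly one.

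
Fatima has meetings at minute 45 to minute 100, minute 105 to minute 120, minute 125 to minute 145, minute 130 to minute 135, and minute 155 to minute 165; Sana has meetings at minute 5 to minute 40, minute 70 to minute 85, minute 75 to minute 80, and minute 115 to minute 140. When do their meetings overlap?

First set merges to minute 45 to minute 100, minute 105 to minute 120, minute 125 to minute 145, minute 155 to minute 165.
Second set merges to minute 5 to minute 40, minute 70 to minute 85, minute 115 to minute 140.
minute 45 to minute 100 overlaps B on minute 70 to minute 85.
minute 105 to minute 120 overlaps B on minute 115 to minute 120.
minute 125 to minute 145 overlaps B on minute 125 to minute 140.
minute 155 to minute 165 falls entirely outside B.

minute 70 to minute 85, minute 115 to minute 120, minute 125 to minute 140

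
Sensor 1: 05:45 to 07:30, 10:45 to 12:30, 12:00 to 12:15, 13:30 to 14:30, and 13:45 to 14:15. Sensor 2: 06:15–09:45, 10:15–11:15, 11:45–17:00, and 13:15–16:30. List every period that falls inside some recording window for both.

06:15–07:30, 10:45–11:15, 11:45–12:30, 13:30–14:30

First set merges to 05:45–07:30, 10:45–12:30, 13:30–14:30.
Second set merges to 06:15–09:45, 10:15–11:15, 11:45–17:00.
05:45–07:30 overlaps B on 06:15–07:30.
10:45–12:30 overlaps B on 10:45–11:15, 11:45–12:30.
13:30–14:30 overlaps B on 13:30–14:30.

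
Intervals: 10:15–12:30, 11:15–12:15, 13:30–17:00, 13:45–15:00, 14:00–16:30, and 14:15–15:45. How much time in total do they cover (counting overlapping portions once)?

Merged: 10:15–12:30, 13:30–17:00.
Lengths: 2 h 15 min + 3 h 30 min = 5 h 45 min.

5 h 45 min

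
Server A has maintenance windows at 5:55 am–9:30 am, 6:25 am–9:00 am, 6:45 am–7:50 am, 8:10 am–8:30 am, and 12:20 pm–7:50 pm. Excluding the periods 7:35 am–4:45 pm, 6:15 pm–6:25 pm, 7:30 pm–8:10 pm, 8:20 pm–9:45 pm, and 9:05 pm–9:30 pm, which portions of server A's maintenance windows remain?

First set merges to 5:55 am–9:30 am, 12:20 pm–7:50 pm.
Second set merges to 7:35 am–4:45 pm, 6:15 pm–6:25 pm, 7:30 pm–8:10 pm, 8:20 pm–9:45 pm.
5:55 am–9:30 am \ B = 5:55 am–7:35 am.
12:20 pm–7:50 pm \ B = 4:45 pm–6:15 pm, 6:25 pm–7:30 pm.

5:55 am–7:35 am, 4:45 pm–6:15 pm, 6:25 pm–7:30 pm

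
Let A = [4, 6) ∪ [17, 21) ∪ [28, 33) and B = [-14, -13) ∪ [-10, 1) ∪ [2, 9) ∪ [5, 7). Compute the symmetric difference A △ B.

[-14, -13) ∪ [-10, 1) ∪ [2, 4) ∪ [6, 9) ∪ [17, 21) ∪ [28, 33)

B, merged: [-14, -13), [-10, 1), [2, 9).
Only in the first: [17, 21), [28, 33).
Only in the second: [-14, -13), [-10, 1), [2, 4), [6, 9).
Together these are the periods covered by exactly one.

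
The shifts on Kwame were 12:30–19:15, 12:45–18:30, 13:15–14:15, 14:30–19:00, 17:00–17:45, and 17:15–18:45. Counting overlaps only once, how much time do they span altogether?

Merged: 12:30-19:15.
Length: 6 h 45 min.

6 h 45 min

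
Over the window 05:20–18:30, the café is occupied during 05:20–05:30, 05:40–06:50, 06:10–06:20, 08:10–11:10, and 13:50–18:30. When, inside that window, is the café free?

05:30–05:40, 06:50–08:10, 11:10–13:50

Covered (merged): 05:20–05:30, 05:40–06:50, 08:10–11:10, 13:50–18:30.
Complement within 05:20–18:30: 05:30–05:40, 06:50–08:10, 11:10–13:50.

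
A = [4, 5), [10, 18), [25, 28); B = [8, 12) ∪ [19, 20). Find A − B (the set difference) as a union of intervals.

[4, 5) is untouched.
[10, 18) with B removed leaves [12, 18).
[25, 28) is untouched.

[4, 5) ∪ [12, 18) ∪ [25, 28)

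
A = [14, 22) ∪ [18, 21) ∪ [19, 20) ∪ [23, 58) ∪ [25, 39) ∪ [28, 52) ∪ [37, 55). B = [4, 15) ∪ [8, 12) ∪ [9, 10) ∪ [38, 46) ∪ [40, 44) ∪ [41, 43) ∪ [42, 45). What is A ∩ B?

First set merges to [14, 22), [23, 58).
Second set merges to [4, 15), [38, 46).
[14, 22) overlaps B on [14, 15).
[23, 58) overlaps B on [38, 46).

[14, 15) ∪ [38, 46)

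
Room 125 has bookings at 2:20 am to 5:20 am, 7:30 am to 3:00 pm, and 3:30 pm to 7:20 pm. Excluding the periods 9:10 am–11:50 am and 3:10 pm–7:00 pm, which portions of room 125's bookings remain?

2:20 am–5:20 am, 7:30 am–9:10 am, 11:50 am–3:00 pm, 7:00 pm–7:20 pm

2:20 am–5:20 am is untouched.
7:30 am–3:00 pm with B removed leaves 7:30 am–9:10 am, 11:50 am–3:00 pm.
3:30 pm–7:20 pm with B removed leaves 7:00 pm–7:20 pm.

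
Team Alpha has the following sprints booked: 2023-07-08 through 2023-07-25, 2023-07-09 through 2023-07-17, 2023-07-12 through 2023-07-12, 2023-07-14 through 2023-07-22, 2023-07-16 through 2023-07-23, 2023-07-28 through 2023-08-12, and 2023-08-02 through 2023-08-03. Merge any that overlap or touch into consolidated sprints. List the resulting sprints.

2023-07-08 through 2023-07-25, 2023-07-28 through 2023-08-12

2023-07-09 through 2023-07-17 overlaps/touches 2023-07-08 through 2023-07-25 → extend to 2023-07-08 through 2023-07-25.
2023-07-12 through 2023-07-12 overlaps/touches 2023-07-08 through 2023-07-25 → extend to 2023-07-08 through 2023-07-25.
2023-07-14 through 2023-07-22 overlaps/touches 2023-07-08 through 2023-07-25 → extend to 2023-07-08 through 2023-07-25.
2023-07-16 through 2023-07-23 overlaps/touches 2023-07-08 through 2023-07-25 → extend to 2023-07-08 through 2023-07-25.
2023-07-28 through 2023-08-12 is disjoint → start new block.
2023-08-02 through 2023-08-03 overlaps/touches 2023-07-28 through 2023-08-12 → extend to 2023-07-28 through 2023-08-12.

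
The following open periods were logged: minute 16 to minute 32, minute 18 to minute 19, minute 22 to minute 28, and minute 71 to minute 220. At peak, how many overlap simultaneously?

Walk the sorted start/end points keeping a running depth.
The depth first hits 2 at minute 18.

2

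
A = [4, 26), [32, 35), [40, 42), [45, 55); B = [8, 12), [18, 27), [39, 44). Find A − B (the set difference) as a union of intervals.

[4, 26) minus B → [4, 8), [12, 18).
[32, 35): no B overlap → unchanged.
[40, 42): fully covered by B → removed.
[45, 55): no B overlap → unchanged.

[4, 8) ∪ [12, 18) ∪ [32, 35) ∪ [45, 55)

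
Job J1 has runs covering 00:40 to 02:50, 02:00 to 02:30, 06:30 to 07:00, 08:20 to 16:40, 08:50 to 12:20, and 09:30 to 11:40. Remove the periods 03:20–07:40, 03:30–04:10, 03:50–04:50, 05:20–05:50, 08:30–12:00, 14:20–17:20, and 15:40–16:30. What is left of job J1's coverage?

00:40-02:50, 08:20-08:30, 12:00-14:20

First set merges to 00:40-02:50, 06:30-07:00, 08:20-16:40.
Second set merges to 03:20-07:40, 08:30-12:00, 14:20-17:20.
00:40-02:50: nothing removed.
06:30-07:00: entirely removed.
08:20-16:40 \ B = 08:20-08:30, 12:00-14:20.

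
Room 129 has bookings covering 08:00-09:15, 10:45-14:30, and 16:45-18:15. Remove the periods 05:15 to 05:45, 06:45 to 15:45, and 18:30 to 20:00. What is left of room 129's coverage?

08:00-09:15 lies entirely inside B → drops out.
10:45-14:30 lies entirely inside B → drops out.
16:45-18:15 is untouched.

16:45-18:15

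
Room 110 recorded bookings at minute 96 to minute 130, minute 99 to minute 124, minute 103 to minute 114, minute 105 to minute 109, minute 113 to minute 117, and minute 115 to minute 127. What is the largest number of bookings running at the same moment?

Sweep endpoints in order; track running count of active intervals.
Peak of 4 reached at minute 105.

4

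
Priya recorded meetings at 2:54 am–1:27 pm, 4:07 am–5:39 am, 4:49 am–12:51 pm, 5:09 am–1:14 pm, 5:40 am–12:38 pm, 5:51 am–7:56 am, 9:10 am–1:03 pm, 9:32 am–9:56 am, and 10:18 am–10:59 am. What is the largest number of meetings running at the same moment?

Walk the sorted start/end points keeping a running depth.
The depth first hits 6 at 9:32 am.

6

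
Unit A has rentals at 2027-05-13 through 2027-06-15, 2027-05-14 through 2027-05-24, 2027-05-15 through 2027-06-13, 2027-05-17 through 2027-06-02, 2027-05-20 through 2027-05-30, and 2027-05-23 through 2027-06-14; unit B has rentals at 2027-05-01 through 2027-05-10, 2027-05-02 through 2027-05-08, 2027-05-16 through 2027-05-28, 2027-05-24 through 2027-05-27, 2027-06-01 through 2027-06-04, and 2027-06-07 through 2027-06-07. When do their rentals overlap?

2027-05-16 through 2027-05-28, 2027-06-01 through 2027-06-04, 2027-06-07 through 2027-06-07

Merge the first list: 2027-05-13 through 2027-06-15.
Merge the second list: 2027-05-01 through 2027-05-10, 2027-05-16 through 2027-05-28, 2027-06-01 through 2027-06-04, 2027-06-07 through 2027-06-07.
2027-05-13 through 2027-06-15 meets the second set on 2027-05-16 through 2027-05-28, 2027-06-01 through 2027-06-04, 2027-06-07 through 2027-06-07.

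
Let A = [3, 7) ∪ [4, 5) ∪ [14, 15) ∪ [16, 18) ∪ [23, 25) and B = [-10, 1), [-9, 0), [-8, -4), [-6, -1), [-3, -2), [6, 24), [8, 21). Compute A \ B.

[3, 6) ∪ [24, 25)

First set merges to [3, 7), [14, 15), [16, 18), [23, 25).
Second set merges to [-10, 1), [6, 24).
[3, 7) with B removed leaves [3, 6).
[14, 15) lies entirely inside B → drops out.
[16, 18) lies entirely inside B → drops out.
[23, 25) with B removed leaves [24, 25).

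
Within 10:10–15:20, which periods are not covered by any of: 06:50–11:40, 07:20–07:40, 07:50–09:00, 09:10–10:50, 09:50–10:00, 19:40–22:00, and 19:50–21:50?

11:40–15:20

The merged coverage is 06:50–11:40, 19:40–22:00.
Uncovered inside 10:10–15:20: 11:40–15:20.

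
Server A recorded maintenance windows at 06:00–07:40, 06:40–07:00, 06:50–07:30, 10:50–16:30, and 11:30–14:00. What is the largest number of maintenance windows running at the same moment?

Walk the sorted start/end points keeping a running depth.
The depth first hits 3 at 06:50.

3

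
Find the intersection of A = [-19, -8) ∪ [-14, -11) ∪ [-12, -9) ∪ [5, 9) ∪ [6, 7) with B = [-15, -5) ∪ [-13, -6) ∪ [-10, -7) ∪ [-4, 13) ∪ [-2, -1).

Merge the first list: [-19, -8), [5, 9).
Merge the second list: [-15, -5), [-4, 13).
[-19, -8) ∩ B → [-15, -8).
[5, 9) ∩ B → [5, 9).

[-15, -8) ∪ [5, 9)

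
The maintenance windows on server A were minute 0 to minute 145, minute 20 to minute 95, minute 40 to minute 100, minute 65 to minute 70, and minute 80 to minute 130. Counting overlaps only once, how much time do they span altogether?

145 minutes

Merged: minute 0 to minute 145.
Length: 145 minutes.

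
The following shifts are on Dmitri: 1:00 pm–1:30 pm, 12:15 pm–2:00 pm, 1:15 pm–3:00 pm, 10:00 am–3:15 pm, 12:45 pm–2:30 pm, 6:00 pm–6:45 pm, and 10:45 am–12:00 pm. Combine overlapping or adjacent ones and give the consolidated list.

Sort by start: 10:00 am-3:15 pm, 10:45 am-12:00 pm, 12:15 pm-2:00 pm, 12:45 pm-2:30 pm, 1:00 pm-1:30 pm, 1:15 pm-3:00 pm, 6:00 pm-6:45 pm.
10:45 am-12:00 pm overlaps/touches 10:00 am-3:15 pm → extend to 10:00 am-3:15 pm.
12:15 pm-2:00 pm overlaps/touches 10:00 am-3:15 pm → extend to 10:00 am-3:15 pm.
12:45 pm-2:30 pm overlaps/touches 10:00 am-3:15 pm → extend to 10:00 am-3:15 pm.
1:00 pm-1:30 pm overlaps/touches 10:00 am-3:15 pm → extend to 10:00 am-3:15 pm.
1:15 pm-3:00 pm overlaps/touches 10:00 am-3:15 pm → extend to 10:00 am-3:15 pm.
6:00 pm-6:45 pm is disjoint → start new block.

10:00 am-3:15 pm, 6:00 pm-6:45 pm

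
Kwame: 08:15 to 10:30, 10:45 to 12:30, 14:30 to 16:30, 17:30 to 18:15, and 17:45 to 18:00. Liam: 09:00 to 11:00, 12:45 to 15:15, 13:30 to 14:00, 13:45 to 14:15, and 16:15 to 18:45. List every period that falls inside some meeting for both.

09:00–10:30, 10:45–11:00, 14:30–15:15, 16:15–16:30, 17:30–18:15

First set merges to 08:15–10:30, 10:45–12:30, 14:30–16:30, 17:30–18:15.
Second set merges to 09:00–11:00, 12:45–15:15, 16:15–18:45.
08:15–10:30 ∩ B → 09:00–10:30.
10:45–12:30 ∩ B → 10:45–11:00.
14:30–16:30 ∩ B → 14:30–15:15, 16:15–16:30.
17:30–18:15 ∩ B → 17:30–18:15.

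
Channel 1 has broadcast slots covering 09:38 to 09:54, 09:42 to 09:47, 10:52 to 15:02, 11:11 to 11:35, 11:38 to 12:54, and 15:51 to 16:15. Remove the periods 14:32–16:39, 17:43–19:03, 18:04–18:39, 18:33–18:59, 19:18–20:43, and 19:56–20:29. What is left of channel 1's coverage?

Merge the first list: 09:38–09:54, 10:52–15:02, 15:51–16:15.
Merge the second list: 14:32–16:39, 17:43–19:03, 19:18–20:43.
09:38–09:54: nothing removed.
10:52–15:02 \ B = 10:52–14:32.
15:51–16:15: entirely removed.

09:38–09:54, 10:52–14:32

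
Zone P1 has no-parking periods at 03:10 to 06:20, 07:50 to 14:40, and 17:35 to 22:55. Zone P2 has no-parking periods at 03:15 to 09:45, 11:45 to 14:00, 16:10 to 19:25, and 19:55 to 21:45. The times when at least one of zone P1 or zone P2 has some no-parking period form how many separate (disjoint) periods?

A ∪ B = 03:10–14:40, 16:10–22:55.
That is 2 disjoint pieces.

2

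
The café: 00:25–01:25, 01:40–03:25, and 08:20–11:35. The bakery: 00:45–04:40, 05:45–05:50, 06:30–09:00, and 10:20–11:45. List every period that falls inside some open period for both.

00:25-01:25 ∩ B → 00:45-01:25.
01:40-03:25 ∩ B → 01:40-03:25.
08:20-11:35 ∩ B → 08:20-09:00, 10:20-11:35.

00:45-01:25, 01:40-03:25, 08:20-09:00, 10:20-11:35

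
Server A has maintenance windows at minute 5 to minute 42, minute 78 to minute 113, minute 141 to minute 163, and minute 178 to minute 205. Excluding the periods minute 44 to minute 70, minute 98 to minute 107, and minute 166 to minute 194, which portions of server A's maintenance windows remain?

minute 5 to minute 42, minute 78 to minute 98, minute 107 to minute 113, minute 141 to minute 163, minute 194 to minute 205

minute 5 to minute 42: no B overlap → unchanged.
minute 78 to minute 113 minus B → minute 78 to minute 98, minute 107 to minute 113.
minute 141 to minute 163: no B overlap → unchanged.
minute 178 to minute 205 minus B → minute 194 to minute 205.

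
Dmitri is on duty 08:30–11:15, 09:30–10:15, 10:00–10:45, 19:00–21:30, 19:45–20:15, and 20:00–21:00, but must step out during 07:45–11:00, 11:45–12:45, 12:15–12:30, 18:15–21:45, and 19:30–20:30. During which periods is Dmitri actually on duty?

11:00–11:15

A, merged: 08:30–11:15, 19:00–21:30.
B, merged: 07:45–11:00, 11:45–12:45, 18:15–21:45.
08:30–11:15 with B removed leaves 11:00–11:15.
19:00–21:30 lies entirely inside B → drops out.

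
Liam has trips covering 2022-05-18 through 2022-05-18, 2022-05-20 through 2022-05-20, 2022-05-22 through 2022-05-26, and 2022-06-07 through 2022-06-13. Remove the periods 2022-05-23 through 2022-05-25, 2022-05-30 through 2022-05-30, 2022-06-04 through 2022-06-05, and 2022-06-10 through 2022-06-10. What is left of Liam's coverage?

2022-05-18 through 2022-05-18, 2022-05-20 through 2022-05-20, 2022-05-22 through 2022-05-22, 2022-05-26 through 2022-05-26, 2022-06-07 through 2022-06-09, 2022-06-11 through 2022-06-13

2022-05-18 through 2022-05-18 is untouched.
2022-05-20 through 2022-05-20 is untouched.
2022-05-22 through 2022-05-26 with B removed leaves 2022-05-22 through 2022-05-22, 2022-05-26 through 2022-05-26.
2022-06-07 through 2022-06-13 with B removed leaves 2022-06-07 through 2022-06-09, 2022-06-11 through 2022-06-13.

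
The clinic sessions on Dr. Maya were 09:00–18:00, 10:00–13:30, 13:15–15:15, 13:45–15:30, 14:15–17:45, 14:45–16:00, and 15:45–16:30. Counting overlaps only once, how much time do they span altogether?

Merged: 09:00–18:00.
Length: 9 h.

9 h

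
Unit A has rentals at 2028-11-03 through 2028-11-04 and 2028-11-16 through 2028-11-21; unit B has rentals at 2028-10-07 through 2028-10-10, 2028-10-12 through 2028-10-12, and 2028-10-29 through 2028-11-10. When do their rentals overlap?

2028-11-03 through 2028-11-04 meets the second set on 2028-11-03 through 2028-11-04.
2028-11-16 through 2028-11-21: no overlap with the second set.

2028-11-03 through 2028-11-04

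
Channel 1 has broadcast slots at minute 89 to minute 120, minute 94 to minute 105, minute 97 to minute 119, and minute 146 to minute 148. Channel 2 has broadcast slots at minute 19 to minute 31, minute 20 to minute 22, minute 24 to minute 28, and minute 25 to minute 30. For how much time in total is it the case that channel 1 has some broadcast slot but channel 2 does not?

A, merged: minute 89 to minute 120, minute 146 to minute 148.
B, merged: minute 19 to minute 31.
A \ B = minute 89 to minute 120, minute 146 to minute 148.
Total: 31 minutes + 2 minutes = 33 minutes.

33 minutes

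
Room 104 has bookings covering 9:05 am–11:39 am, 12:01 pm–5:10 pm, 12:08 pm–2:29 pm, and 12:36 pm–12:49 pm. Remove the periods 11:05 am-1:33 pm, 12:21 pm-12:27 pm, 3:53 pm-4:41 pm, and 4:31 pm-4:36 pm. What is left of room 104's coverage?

9:05 am-11:05 am, 1:33 pm-3:53 pm, 4:41 pm-5:10 pm

First set merges to 9:05 am-11:39 am, 12:01 pm-5:10 pm.
Second set merges to 11:05 am-1:33 pm, 3:53 pm-4:41 pm.
9:05 am-11:39 am with B removed leaves 9:05 am-11:05 am.
12:01 pm-5:10 pm with B removed leaves 1:33 pm-3:53 pm, 4:41 pm-5:10 pm.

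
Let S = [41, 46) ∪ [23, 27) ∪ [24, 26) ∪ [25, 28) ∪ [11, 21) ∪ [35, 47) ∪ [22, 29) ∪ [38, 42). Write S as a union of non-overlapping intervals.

Sort by start: [11, 21), [22, 29), [23, 27), [24, 26), [25, 28), [35, 47), [38, 42), [41, 46).
[22, 29) is disjoint → start new block.
[23, 27) overlaps/touches [22, 29) → extend to [22, 29).
[24, 26) overlaps/touches [22, 29) → extend to [22, 29).
[25, 28) overlaps/touches [22, 29) → extend to [22, 29).
[35, 47) is disjoint → start new block.
[38, 42) overlaps/touches [35, 47) → extend to [35, 47).
[41, 46) overlaps/touches [35, 47) → extend to [35, 47).

[11, 21) ∪ [22, 29) ∪ [35, 47)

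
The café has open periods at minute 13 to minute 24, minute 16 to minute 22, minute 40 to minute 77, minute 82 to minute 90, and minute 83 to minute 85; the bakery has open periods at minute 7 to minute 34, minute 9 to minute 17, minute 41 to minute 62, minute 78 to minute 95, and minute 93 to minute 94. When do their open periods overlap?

minute 13 to minute 24, minute 41 to minute 62, minute 82 to minute 90

A, merged: minute 13 to minute 24, minute 40 to minute 77, minute 82 to minute 90.
B, merged: minute 7 to minute 34, minute 41 to minute 62, minute 78 to minute 95.
minute 13 to minute 24 meets the second set on minute 13 to minute 24.
minute 40 to minute 77 meets the second set on minute 41 to minute 62.
minute 82 to minute 90 meets the second set on minute 82 to minute 90.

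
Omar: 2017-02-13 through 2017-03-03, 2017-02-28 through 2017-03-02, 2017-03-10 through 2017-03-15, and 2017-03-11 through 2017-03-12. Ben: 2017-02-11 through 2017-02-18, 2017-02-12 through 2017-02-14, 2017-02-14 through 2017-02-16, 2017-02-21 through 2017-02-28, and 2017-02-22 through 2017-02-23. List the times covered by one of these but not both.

Merge the first list: 2017-02-13 through 2017-03-03, 2017-03-10 through 2017-03-15.
Merge the second list: 2017-02-11 through 2017-02-18, 2017-02-21 through 2017-02-28.
A \ B = 2017-02-19 through 2017-02-20, 2017-03-01 through 2017-03-03, 2017-03-10 through 2017-03-15.
B \ A = 2017-02-11 through 2017-02-12.
Union of the two gives the symmetric difference.

2017-02-11 through 2017-02-12, 2017-02-19 through 2017-02-20, 2017-03-01 through 2017-03-03, 2017-03-10 through 2017-03-15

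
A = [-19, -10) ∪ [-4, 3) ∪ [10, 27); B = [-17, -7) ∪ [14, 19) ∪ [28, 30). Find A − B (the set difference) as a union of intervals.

[-19, -17) ∪ [-4, 3) ∪ [10, 14) ∪ [19, 27)

[-19, -10) minus B → [-19, -17).
[-4, 3): no B overlap → unchanged.
[10, 27) minus B → [10, 14), [19, 27).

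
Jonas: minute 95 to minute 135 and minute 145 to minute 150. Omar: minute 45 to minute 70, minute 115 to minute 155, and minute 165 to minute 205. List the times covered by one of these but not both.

Only in the first: minute 95 to minute 115.
Only in the second: minute 45 to minute 70, minute 135 to minute 145, minute 150 to minute 155, minute 165 to minute 205.
Together these are the periods covered by exactly one.

minute 45 to minute 70, minute 95 to minute 115, minute 135 to minute 145, minute 150 to minute 155, minute 165 to minute 205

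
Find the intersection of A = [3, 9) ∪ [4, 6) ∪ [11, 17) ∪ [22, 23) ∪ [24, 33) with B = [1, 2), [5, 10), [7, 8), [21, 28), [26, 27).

First set merges to [3, 9), [11, 17), [22, 23), [24, 33).
Second set merges to [1, 2), [5, 10), [21, 28).
[3, 9) meets the second set on [5, 9).
[11, 17): no overlap with the second set.
[22, 23) meets the second set on [22, 23).
[24, 33) meets the second set on [24, 28).

[5, 9) ∪ [22, 23) ∪ [24, 28)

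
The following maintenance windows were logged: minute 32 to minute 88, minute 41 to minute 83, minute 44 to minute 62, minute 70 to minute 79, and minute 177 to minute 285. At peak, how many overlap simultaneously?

3

Sweep endpoints in order; track running count of active intervals.
Peak of 3 reached at minute 44.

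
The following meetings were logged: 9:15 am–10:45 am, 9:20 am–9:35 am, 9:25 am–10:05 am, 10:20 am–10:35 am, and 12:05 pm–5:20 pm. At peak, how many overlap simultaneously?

3

At 9:25 am, 3 of the intervals are simultaneously active.
No point has more.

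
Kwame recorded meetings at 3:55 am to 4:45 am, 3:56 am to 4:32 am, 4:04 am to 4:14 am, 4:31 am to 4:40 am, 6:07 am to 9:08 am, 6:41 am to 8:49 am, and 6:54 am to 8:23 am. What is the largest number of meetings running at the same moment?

3

Walk the sorted start/end points keeping a running depth.
The depth first hits 3 at 4:04 am.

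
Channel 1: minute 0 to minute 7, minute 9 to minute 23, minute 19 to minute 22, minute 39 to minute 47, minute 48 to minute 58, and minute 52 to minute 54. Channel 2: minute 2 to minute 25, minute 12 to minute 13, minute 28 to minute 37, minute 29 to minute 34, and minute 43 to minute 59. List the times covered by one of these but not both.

minute 0 to minute 2, minute 7 to minute 9, minute 23 to minute 25, minute 28 to minute 37, minute 39 to minute 43, minute 47 to minute 48, minute 58 to minute 59

Merge the first list: minute 0 to minute 7, minute 9 to minute 23, minute 39 to minute 47, minute 48 to minute 58.
Merge the second list: minute 2 to minute 25, minute 28 to minute 37, minute 43 to minute 59.
A \ B = minute 0 to minute 2, minute 39 to minute 43.
B \ A = minute 7 to minute 9, minute 23 to minute 25, minute 28 to minute 37, minute 47 to minute 48, minute 58 to minute 59.
Union of the two gives the symmetric difference.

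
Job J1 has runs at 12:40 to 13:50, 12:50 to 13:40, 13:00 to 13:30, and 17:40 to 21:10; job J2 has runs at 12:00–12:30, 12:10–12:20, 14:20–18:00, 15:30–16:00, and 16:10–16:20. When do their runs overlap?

17:40–18:00

A, merged: 12:40–13:50, 17:40–21:10.
B, merged: 12:00–12:30, 14:20–18:00.
12:40–13:50 meets no B interval.
17:40–21:10 ∩ B → 17:40–18:00.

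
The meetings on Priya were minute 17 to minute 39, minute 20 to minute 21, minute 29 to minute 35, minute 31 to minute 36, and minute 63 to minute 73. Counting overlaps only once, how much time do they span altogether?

32 minutes

Merged: minute 17 to minute 39, minute 63 to minute 73.
Lengths: 22 minutes + 10 minutes = 32 minutes.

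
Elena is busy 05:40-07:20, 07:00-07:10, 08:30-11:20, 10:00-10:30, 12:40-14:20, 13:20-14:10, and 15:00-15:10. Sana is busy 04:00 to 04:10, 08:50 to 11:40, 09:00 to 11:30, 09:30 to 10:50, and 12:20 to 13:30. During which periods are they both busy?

Merge the first list: 05:40-07:20, 08:30-11:20, 12:40-14:20, 15:00-15:10.
Merge the second list: 04:00-04:10, 08:50-11:40, 12:20-13:30.
05:40-07:20: no overlap with the second set.
08:30-11:20 meets the second set on 08:50-11:20.
12:40-14:20 meets the second set on 12:40-13:30.
15:00-15:10: no overlap with the second set.

08:50-11:20, 12:40-13:30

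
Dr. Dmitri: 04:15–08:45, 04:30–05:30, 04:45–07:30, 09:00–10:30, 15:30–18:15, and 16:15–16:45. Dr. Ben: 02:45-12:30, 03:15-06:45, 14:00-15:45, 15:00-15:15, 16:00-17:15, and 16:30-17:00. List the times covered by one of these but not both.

02:45-04:15, 08:45-09:00, 10:30-12:30, 14:00-15:30, 15:45-16:00, 17:15-18:15

A, merged: 04:15-08:45, 09:00-10:30, 15:30-18:15.
B, merged: 02:45-12:30, 14:00-15:45, 16:00-17:15.
Only in the first: 15:45-16:00, 17:15-18:15.
Only in the second: 02:45-04:15, 08:45-09:00, 10:30-12:30, 14:00-15:30.
Together these are the periods covered by exactly one.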